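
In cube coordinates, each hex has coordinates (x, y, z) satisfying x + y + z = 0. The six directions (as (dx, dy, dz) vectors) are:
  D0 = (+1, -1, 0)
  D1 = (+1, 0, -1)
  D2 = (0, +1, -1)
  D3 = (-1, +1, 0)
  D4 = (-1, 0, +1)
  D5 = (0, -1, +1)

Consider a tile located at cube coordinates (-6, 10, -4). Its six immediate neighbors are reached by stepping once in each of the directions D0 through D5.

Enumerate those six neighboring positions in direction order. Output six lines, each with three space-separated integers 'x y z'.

Answer: -5 9 -4
-5 10 -5
-6 11 -5
-7 11 -4
-7 10 -3
-6 9 -3

Derivation:
Center: (-6, 10, -4). Add each direction:
  D0: (-6, 10, -4) + (1, -1, 0) = (-5, 9, -4)
  D1: (-6, 10, -4) + (1, 0, -1) = (-5, 10, -5)
  D2: (-6, 10, -4) + (0, 1, -1) = (-6, 11, -5)
  D3: (-6, 10, -4) + (-1, 1, 0) = (-7, 11, -4)
  D4: (-6, 10, -4) + (-1, 0, 1) = (-7, 10, -3)
  D5: (-6, 10, -4) + (0, -1, 1) = (-6, 9, -3)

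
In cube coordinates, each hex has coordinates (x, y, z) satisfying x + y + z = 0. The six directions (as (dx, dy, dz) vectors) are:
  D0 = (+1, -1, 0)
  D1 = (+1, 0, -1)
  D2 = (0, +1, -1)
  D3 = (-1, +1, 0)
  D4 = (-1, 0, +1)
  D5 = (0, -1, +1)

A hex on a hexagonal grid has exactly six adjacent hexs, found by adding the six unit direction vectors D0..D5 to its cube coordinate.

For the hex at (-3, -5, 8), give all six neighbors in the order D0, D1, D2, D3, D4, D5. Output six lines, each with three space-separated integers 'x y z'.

Answer: -2 -6 8
-2 -5 7
-3 -4 7
-4 -4 8
-4 -5 9
-3 -6 9

Derivation:
Center: (-3, -5, 8). Add each direction:
  D0: (-3, -5, 8) + (1, -1, 0) = (-2, -6, 8)
  D1: (-3, -5, 8) + (1, 0, -1) = (-2, -5, 7)
  D2: (-3, -5, 8) + (0, 1, -1) = (-3, -4, 7)
  D3: (-3, -5, 8) + (-1, 1, 0) = (-4, -4, 8)
  D4: (-3, -5, 8) + (-1, 0, 1) = (-4, -5, 9)
  D5: (-3, -5, 8) + (0, -1, 1) = (-3, -6, 9)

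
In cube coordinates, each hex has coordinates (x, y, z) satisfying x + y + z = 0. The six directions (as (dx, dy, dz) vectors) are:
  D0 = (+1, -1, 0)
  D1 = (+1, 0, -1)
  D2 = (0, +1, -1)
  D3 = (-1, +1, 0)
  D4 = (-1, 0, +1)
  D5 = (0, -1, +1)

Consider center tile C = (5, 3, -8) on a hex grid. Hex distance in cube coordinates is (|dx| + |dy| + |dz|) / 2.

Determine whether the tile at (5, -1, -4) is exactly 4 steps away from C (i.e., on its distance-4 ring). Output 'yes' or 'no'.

Answer: yes

Derivation:
|px - cx| = |5 - 5| = 0
|py - cy| = |-1 - 3| = 4
|pz - cz| = |-4 - (-8)| = 4
distance = (0+4+4)/2 = 8/2 = 4
radius = 4; distance == radius -> yes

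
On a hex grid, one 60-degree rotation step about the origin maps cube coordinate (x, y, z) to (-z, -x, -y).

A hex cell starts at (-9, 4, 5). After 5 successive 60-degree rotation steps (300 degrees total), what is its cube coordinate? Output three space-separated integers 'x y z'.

Start: (-9, 4, 5)
Step 1: (-9, 4, 5) -> (-(5), -(-9), -(4)) = (-5, 9, -4)
Step 2: (-5, 9, -4) -> (-(-4), -(-5), -(9)) = (4, 5, -9)
Step 3: (4, 5, -9) -> (-(-9), -(4), -(5)) = (9, -4, -5)
Step 4: (9, -4, -5) -> (-(-5), -(9), -(-4)) = (5, -9, 4)
Step 5: (5, -9, 4) -> (-(4), -(5), -(-9)) = (-4, -5, 9)

Answer: -4 -5 9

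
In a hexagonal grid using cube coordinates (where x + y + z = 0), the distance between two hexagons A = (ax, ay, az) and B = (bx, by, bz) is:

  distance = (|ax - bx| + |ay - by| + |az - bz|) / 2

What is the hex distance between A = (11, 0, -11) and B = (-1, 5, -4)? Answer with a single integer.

Answer: 12

Derivation:
|ax - bx| = |11 - (-1)| = 12
|ay - by| = |0 - 5| = 5
|az - bz| = |-11 - (-4)| = 7
distance = (12 + 5 + 7) / 2 = 24 / 2 = 12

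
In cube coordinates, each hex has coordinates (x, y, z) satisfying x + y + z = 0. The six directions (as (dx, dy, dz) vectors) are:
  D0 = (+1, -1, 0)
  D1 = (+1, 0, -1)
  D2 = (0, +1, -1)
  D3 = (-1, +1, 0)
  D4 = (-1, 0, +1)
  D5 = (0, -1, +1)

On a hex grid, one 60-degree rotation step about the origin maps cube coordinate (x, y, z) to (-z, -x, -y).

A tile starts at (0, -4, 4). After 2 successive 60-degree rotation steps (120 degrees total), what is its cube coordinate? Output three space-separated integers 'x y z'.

Start: (0, -4, 4)
Step 1: (0, -4, 4) -> (-(4), -(0), -(-4)) = (-4, 0, 4)
Step 2: (-4, 0, 4) -> (-(4), -(-4), -(0)) = (-4, 4, 0)

Answer: -4 4 0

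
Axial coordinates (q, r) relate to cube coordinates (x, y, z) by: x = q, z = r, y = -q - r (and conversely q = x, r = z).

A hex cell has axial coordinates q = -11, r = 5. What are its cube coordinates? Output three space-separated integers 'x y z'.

x = q = -11
z = r = 5
y = -x - z = -(-11) - (5) = 6

Answer: -11 6 5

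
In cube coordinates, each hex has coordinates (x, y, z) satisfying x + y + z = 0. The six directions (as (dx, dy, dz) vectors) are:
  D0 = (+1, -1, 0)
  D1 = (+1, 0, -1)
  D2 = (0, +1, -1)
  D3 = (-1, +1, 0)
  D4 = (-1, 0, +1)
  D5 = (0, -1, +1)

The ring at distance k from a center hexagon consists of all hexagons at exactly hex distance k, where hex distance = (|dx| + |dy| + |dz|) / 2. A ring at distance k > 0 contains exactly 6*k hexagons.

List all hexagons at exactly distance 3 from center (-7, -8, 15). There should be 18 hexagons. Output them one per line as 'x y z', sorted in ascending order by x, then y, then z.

Walk ring at distance 3 from (-7, -8, 15):
Start at center + D4*3 = (-10, -8, 18)
  hex 0: (-10, -8, 18)
  hex 1: (-9, -9, 18)
  hex 2: (-8, -10, 18)
  hex 3: (-7, -11, 18)
  hex 4: (-6, -11, 17)
  hex 5: (-5, -11, 16)
  hex 6: (-4, -11, 15)
  hex 7: (-4, -10, 14)
  hex 8: (-4, -9, 13)
  hex 9: (-4, -8, 12)
  hex 10: (-5, -7, 12)
  hex 11: (-6, -6, 12)
  hex 12: (-7, -5, 12)
  hex 13: (-8, -5, 13)
  hex 14: (-9, -5, 14)
  hex 15: (-10, -5, 15)
  hex 16: (-10, -6, 16)
  hex 17: (-10, -7, 17)
Sorted: 18 hexes.

Answer: -10 -8 18
-10 -7 17
-10 -6 16
-10 -5 15
-9 -9 18
-9 -5 14
-8 -10 18
-8 -5 13
-7 -11 18
-7 -5 12
-6 -11 17
-6 -6 12
-5 -11 16
-5 -7 12
-4 -11 15
-4 -10 14
-4 -9 13
-4 -8 12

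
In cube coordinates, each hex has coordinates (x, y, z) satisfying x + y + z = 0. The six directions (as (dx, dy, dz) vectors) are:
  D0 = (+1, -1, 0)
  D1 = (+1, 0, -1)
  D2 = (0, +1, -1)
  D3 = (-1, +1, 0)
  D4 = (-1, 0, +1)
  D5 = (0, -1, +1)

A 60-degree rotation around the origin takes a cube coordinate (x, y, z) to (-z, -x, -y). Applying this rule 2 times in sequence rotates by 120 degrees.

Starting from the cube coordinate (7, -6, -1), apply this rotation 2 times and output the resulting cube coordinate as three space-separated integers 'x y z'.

Start: (7, -6, -1)
Step 1: (7, -6, -1) -> (-(-1), -(7), -(-6)) = (1, -7, 6)
Step 2: (1, -7, 6) -> (-(6), -(1), -(-7)) = (-6, -1, 7)

Answer: -6 -1 7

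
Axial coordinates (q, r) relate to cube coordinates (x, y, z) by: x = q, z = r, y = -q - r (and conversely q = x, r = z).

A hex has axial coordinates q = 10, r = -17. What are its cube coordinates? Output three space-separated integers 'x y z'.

Answer: 10 7 -17

Derivation:
x = q = 10
z = r = -17
y = -x - z = -(10) - (-17) = 7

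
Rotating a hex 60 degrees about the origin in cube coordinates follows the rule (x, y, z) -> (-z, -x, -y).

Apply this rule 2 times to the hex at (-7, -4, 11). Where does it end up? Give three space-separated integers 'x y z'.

Answer: -4 11 -7

Derivation:
Start: (-7, -4, 11)
Step 1: (-7, -4, 11) -> (-(11), -(-7), -(-4)) = (-11, 7, 4)
Step 2: (-11, 7, 4) -> (-(4), -(-11), -(7)) = (-4, 11, -7)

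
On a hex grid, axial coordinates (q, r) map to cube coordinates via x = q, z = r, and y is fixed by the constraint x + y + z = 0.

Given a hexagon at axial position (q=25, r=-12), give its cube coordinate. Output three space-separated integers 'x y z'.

Answer: 25 -13 -12

Derivation:
x = q = 25
z = r = -12
y = -x - z = -(25) - (-12) = -13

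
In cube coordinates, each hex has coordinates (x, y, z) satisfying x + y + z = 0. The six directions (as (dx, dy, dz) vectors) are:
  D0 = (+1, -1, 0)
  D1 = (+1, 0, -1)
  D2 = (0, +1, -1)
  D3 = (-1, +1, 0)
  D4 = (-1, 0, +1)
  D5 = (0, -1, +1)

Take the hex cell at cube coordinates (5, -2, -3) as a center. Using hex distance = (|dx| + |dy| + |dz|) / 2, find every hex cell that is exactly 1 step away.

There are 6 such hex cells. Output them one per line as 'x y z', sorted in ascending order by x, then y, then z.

Answer: 4 -2 -2
4 -1 -3
5 -3 -2
5 -1 -4
6 -3 -3
6 -2 -4

Derivation:
Walk ring at distance 1 from (5, -2, -3):
Start at center + D4*1 = (4, -2, -2)
  hex 0: (4, -2, -2)
  hex 1: (5, -3, -2)
  hex 2: (6, -3, -3)
  hex 3: (6, -2, -4)
  hex 4: (5, -1, -4)
  hex 5: (4, -1, -3)
Sorted: 6 hexes.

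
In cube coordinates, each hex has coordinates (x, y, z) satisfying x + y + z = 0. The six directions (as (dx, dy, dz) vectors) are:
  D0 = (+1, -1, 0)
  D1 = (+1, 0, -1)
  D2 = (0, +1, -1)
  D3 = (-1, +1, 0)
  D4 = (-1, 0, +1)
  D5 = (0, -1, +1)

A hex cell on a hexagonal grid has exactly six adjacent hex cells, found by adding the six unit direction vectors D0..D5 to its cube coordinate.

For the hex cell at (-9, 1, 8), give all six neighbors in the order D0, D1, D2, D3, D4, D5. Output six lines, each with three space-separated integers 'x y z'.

Center: (-9, 1, 8). Add each direction:
  D0: (-9, 1, 8) + (1, -1, 0) = (-8, 0, 8)
  D1: (-9, 1, 8) + (1, 0, -1) = (-8, 1, 7)
  D2: (-9, 1, 8) + (0, 1, -1) = (-9, 2, 7)
  D3: (-9, 1, 8) + (-1, 1, 0) = (-10, 2, 8)
  D4: (-9, 1, 8) + (-1, 0, 1) = (-10, 1, 9)
  D5: (-9, 1, 8) + (0, -1, 1) = (-9, 0, 9)

Answer: -8 0 8
-8 1 7
-9 2 7
-10 2 8
-10 1 9
-9 0 9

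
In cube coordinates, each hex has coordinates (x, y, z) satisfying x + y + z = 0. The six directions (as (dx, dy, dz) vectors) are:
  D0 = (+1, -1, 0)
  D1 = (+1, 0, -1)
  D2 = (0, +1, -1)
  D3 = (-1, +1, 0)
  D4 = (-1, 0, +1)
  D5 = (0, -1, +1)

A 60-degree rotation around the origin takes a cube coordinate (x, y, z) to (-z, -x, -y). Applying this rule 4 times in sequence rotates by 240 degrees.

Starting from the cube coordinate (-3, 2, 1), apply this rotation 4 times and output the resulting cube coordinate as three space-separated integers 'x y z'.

Start: (-3, 2, 1)
Step 1: (-3, 2, 1) -> (-(1), -(-3), -(2)) = (-1, 3, -2)
Step 2: (-1, 3, -2) -> (-(-2), -(-1), -(3)) = (2, 1, -3)
Step 3: (2, 1, -3) -> (-(-3), -(2), -(1)) = (3, -2, -1)
Step 4: (3, -2, -1) -> (-(-1), -(3), -(-2)) = (1, -3, 2)

Answer: 1 -3 2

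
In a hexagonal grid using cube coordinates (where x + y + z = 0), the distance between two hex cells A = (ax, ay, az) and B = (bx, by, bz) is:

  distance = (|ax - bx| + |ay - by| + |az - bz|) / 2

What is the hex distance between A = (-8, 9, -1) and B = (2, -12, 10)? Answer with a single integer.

|ax - bx| = |-8 - 2| = 10
|ay - by| = |9 - (-12)| = 21
|az - bz| = |-1 - 10| = 11
distance = (10 + 21 + 11) / 2 = 42 / 2 = 21

Answer: 21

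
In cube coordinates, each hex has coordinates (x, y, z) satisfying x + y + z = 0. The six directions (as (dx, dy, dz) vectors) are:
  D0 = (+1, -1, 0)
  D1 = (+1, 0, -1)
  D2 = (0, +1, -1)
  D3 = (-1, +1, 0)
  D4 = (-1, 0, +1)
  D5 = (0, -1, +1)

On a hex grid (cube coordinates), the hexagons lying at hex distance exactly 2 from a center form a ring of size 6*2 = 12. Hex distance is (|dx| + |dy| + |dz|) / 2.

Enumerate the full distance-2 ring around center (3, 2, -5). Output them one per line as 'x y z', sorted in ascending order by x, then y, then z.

Answer: 1 2 -3
1 3 -4
1 4 -5
2 1 -3
2 4 -6
3 0 -3
3 4 -7
4 0 -4
4 3 -7
5 0 -5
5 1 -6
5 2 -7

Derivation:
Walk ring at distance 2 from (3, 2, -5):
Start at center + D4*2 = (1, 2, -3)
  hex 0: (1, 2, -3)
  hex 1: (2, 1, -3)
  hex 2: (3, 0, -3)
  hex 3: (4, 0, -4)
  hex 4: (5, 0, -5)
  hex 5: (5, 1, -6)
  hex 6: (5, 2, -7)
  hex 7: (4, 3, -7)
  hex 8: (3, 4, -7)
  hex 9: (2, 4, -6)
  hex 10: (1, 4, -5)
  hex 11: (1, 3, -4)
Sorted: 12 hexes.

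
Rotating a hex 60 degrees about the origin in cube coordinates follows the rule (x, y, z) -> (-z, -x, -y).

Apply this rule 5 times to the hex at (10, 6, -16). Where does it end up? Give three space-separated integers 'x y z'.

Answer: -6 16 -10

Derivation:
Start: (10, 6, -16)
Step 1: (10, 6, -16) -> (-(-16), -(10), -(6)) = (16, -10, -6)
Step 2: (16, -10, -6) -> (-(-6), -(16), -(-10)) = (6, -16, 10)
Step 3: (6, -16, 10) -> (-(10), -(6), -(-16)) = (-10, -6, 16)
Step 4: (-10, -6, 16) -> (-(16), -(-10), -(-6)) = (-16, 10, 6)
Step 5: (-16, 10, 6) -> (-(6), -(-16), -(10)) = (-6, 16, -10)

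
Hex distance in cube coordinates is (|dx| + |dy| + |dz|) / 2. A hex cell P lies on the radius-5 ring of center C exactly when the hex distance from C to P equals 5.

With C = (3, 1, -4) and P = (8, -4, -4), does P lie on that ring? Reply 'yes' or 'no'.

|px - cx| = |8 - 3| = 5
|py - cy| = |-4 - 1| = 5
|pz - cz| = |-4 - (-4)| = 0
distance = (5+5+0)/2 = 10/2 = 5
radius = 5; distance == radius -> yes

Answer: yes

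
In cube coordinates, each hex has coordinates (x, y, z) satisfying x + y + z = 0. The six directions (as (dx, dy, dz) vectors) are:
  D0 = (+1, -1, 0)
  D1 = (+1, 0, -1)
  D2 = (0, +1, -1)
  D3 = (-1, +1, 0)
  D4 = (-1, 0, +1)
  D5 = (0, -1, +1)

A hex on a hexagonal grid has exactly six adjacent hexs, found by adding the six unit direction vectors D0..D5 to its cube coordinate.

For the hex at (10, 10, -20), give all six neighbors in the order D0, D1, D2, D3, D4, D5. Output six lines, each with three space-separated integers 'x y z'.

Center: (10, 10, -20). Add each direction:
  D0: (10, 10, -20) + (1, -1, 0) = (11, 9, -20)
  D1: (10, 10, -20) + (1, 0, -1) = (11, 10, -21)
  D2: (10, 10, -20) + (0, 1, -1) = (10, 11, -21)
  D3: (10, 10, -20) + (-1, 1, 0) = (9, 11, -20)
  D4: (10, 10, -20) + (-1, 0, 1) = (9, 10, -19)
  D5: (10, 10, -20) + (0, -1, 1) = (10, 9, -19)

Answer: 11 9 -20
11 10 -21
10 11 -21
9 11 -20
9 10 -19
10 9 -19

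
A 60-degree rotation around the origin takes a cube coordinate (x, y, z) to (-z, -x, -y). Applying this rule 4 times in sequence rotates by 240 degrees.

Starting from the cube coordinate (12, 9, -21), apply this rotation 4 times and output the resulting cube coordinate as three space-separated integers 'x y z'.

Answer: -21 12 9

Derivation:
Start: (12, 9, -21)
Step 1: (12, 9, -21) -> (-(-21), -(12), -(9)) = (21, -12, -9)
Step 2: (21, -12, -9) -> (-(-9), -(21), -(-12)) = (9, -21, 12)
Step 3: (9, -21, 12) -> (-(12), -(9), -(-21)) = (-12, -9, 21)
Step 4: (-12, -9, 21) -> (-(21), -(-12), -(-9)) = (-21, 12, 9)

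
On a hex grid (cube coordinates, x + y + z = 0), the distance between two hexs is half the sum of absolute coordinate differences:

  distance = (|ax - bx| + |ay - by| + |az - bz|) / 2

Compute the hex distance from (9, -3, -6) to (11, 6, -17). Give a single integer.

|ax - bx| = |9 - 11| = 2
|ay - by| = |-3 - 6| = 9
|az - bz| = |-6 - (-17)| = 11
distance = (2 + 9 + 11) / 2 = 22 / 2 = 11

Answer: 11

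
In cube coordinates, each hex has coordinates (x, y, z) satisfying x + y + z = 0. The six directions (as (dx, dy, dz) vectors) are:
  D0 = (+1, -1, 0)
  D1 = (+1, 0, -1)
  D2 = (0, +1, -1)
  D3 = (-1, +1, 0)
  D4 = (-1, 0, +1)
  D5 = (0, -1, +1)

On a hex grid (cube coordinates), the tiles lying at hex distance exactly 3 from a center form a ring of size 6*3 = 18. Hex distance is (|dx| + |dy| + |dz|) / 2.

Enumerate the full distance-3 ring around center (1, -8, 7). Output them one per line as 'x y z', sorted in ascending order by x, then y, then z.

Walk ring at distance 3 from (1, -8, 7):
Start at center + D4*3 = (-2, -8, 10)
  hex 0: (-2, -8, 10)
  hex 1: (-1, -9, 10)
  hex 2: (0, -10, 10)
  hex 3: (1, -11, 10)
  hex 4: (2, -11, 9)
  hex 5: (3, -11, 8)
  hex 6: (4, -11, 7)
  hex 7: (4, -10, 6)
  hex 8: (4, -9, 5)
  hex 9: (4, -8, 4)
  hex 10: (3, -7, 4)
  hex 11: (2, -6, 4)
  hex 12: (1, -5, 4)
  hex 13: (0, -5, 5)
  hex 14: (-1, -5, 6)
  hex 15: (-2, -5, 7)
  hex 16: (-2, -6, 8)
  hex 17: (-2, -7, 9)
Sorted: 18 hexes.

Answer: -2 -8 10
-2 -7 9
-2 -6 8
-2 -5 7
-1 -9 10
-1 -5 6
0 -10 10
0 -5 5
1 -11 10
1 -5 4
2 -11 9
2 -6 4
3 -11 8
3 -7 4
4 -11 7
4 -10 6
4 -9 5
4 -8 4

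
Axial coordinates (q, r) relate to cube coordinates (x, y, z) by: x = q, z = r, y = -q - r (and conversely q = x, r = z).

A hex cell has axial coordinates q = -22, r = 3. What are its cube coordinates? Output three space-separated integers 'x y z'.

Answer: -22 19 3

Derivation:
x = q = -22
z = r = 3
y = -x - z = -(-22) - (3) = 19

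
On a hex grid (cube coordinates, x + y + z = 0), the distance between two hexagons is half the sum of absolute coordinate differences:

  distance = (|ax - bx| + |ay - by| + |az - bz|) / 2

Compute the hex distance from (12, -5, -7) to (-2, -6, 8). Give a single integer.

Answer: 15

Derivation:
|ax - bx| = |12 - (-2)| = 14
|ay - by| = |-5 - (-6)| = 1
|az - bz| = |-7 - 8| = 15
distance = (14 + 1 + 15) / 2 = 30 / 2 = 15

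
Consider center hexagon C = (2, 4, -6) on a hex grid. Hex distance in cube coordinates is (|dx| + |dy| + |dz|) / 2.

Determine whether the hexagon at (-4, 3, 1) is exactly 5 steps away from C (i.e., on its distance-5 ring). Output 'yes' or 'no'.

Answer: no

Derivation:
|px - cx| = |-4 - 2| = 6
|py - cy| = |3 - 4| = 1
|pz - cz| = |1 - (-6)| = 7
distance = (6+1+7)/2 = 14/2 = 7
radius = 5; distance != radius -> no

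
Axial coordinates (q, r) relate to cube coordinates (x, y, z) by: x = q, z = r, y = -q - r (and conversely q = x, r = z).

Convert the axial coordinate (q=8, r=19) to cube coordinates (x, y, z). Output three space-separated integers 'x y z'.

x = q = 8
z = r = 19
y = -x - z = -(8) - (19) = -27

Answer: 8 -27 19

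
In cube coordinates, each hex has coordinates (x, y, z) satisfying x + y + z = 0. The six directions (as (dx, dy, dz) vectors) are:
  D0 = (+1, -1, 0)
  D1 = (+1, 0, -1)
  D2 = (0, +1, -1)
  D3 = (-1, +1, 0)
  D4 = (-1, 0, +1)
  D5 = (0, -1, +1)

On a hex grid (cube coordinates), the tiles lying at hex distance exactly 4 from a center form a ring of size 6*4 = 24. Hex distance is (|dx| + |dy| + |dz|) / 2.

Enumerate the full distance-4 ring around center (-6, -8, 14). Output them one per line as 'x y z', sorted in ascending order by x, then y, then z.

Walk ring at distance 4 from (-6, -8, 14):
Start at center + D4*4 = (-10, -8, 18)
  hex 0: (-10, -8, 18)
  hex 1: (-9, -9, 18)
  hex 2: (-8, -10, 18)
  hex 3: (-7, -11, 18)
  hex 4: (-6, -12, 18)
  hex 5: (-5, -12, 17)
  hex 6: (-4, -12, 16)
  hex 7: (-3, -12, 15)
  hex 8: (-2, -12, 14)
  hex 9: (-2, -11, 13)
  hex 10: (-2, -10, 12)
  hex 11: (-2, -9, 11)
  hex 12: (-2, -8, 10)
  hex 13: (-3, -7, 10)
  hex 14: (-4, -6, 10)
  hex 15: (-5, -5, 10)
  hex 16: (-6, -4, 10)
  hex 17: (-7, -4, 11)
  hex 18: (-8, -4, 12)
  hex 19: (-9, -4, 13)
  hex 20: (-10, -4, 14)
  hex 21: (-10, -5, 15)
  hex 22: (-10, -6, 16)
  hex 23: (-10, -7, 17)
Sorted: 24 hexes.

Answer: -10 -8 18
-10 -7 17
-10 -6 16
-10 -5 15
-10 -4 14
-9 -9 18
-9 -4 13
-8 -10 18
-8 -4 12
-7 -11 18
-7 -4 11
-6 -12 18
-6 -4 10
-5 -12 17
-5 -5 10
-4 -12 16
-4 -6 10
-3 -12 15
-3 -7 10
-2 -12 14
-2 -11 13
-2 -10 12
-2 -9 11
-2 -8 10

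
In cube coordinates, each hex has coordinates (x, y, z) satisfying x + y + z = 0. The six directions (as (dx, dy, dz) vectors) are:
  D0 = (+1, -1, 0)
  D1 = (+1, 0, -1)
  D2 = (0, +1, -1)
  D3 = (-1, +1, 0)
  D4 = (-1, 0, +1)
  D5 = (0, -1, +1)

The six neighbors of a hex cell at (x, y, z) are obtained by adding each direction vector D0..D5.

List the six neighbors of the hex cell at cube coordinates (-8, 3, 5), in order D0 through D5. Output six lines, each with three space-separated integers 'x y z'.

Answer: -7 2 5
-7 3 4
-8 4 4
-9 4 5
-9 3 6
-8 2 6

Derivation:
Center: (-8, 3, 5). Add each direction:
  D0: (-8, 3, 5) + (1, -1, 0) = (-7, 2, 5)
  D1: (-8, 3, 5) + (1, 0, -1) = (-7, 3, 4)
  D2: (-8, 3, 5) + (0, 1, -1) = (-8, 4, 4)
  D3: (-8, 3, 5) + (-1, 1, 0) = (-9, 4, 5)
  D4: (-8, 3, 5) + (-1, 0, 1) = (-9, 3, 6)
  D5: (-8, 3, 5) + (0, -1, 1) = (-8, 2, 6)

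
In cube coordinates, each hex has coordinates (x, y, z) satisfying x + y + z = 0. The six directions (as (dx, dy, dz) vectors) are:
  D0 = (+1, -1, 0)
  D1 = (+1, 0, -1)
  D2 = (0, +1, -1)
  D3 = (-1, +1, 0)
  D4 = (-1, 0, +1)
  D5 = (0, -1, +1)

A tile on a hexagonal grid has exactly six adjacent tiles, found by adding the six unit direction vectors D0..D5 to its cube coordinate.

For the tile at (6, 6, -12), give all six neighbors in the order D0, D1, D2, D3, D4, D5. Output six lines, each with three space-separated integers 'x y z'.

Center: (6, 6, -12). Add each direction:
  D0: (6, 6, -12) + (1, -1, 0) = (7, 5, -12)
  D1: (6, 6, -12) + (1, 0, -1) = (7, 6, -13)
  D2: (6, 6, -12) + (0, 1, -1) = (6, 7, -13)
  D3: (6, 6, -12) + (-1, 1, 0) = (5, 7, -12)
  D4: (6, 6, -12) + (-1, 0, 1) = (5, 6, -11)
  D5: (6, 6, -12) + (0, -1, 1) = (6, 5, -11)

Answer: 7 5 -12
7 6 -13
6 7 -13
5 7 -12
5 6 -11
6 5 -11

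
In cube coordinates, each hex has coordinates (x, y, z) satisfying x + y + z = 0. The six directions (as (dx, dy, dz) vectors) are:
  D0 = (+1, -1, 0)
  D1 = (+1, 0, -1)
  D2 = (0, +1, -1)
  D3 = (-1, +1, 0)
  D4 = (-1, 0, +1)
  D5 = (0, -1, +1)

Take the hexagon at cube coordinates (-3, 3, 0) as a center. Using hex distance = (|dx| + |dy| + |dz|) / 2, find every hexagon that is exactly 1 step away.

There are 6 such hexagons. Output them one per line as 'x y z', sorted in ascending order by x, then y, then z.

Walk ring at distance 1 from (-3, 3, 0):
Start at center + D4*1 = (-4, 3, 1)
  hex 0: (-4, 3, 1)
  hex 1: (-3, 2, 1)
  hex 2: (-2, 2, 0)
  hex 3: (-2, 3, -1)
  hex 4: (-3, 4, -1)
  hex 5: (-4, 4, 0)
Sorted: 6 hexes.

Answer: -4 3 1
-4 4 0
-3 2 1
-3 4 -1
-2 2 0
-2 3 -1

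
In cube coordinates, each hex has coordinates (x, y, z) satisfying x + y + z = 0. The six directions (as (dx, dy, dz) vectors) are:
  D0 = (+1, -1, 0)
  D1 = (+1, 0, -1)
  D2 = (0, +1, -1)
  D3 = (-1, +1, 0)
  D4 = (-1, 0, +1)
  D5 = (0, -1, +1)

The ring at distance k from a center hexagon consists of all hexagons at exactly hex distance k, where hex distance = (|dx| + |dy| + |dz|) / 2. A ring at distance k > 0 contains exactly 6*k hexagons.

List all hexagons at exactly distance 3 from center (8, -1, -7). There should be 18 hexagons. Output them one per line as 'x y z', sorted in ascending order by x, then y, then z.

Answer: 5 -1 -4
5 0 -5
5 1 -6
5 2 -7
6 -2 -4
6 2 -8
7 -3 -4
7 2 -9
8 -4 -4
8 2 -10
9 -4 -5
9 1 -10
10 -4 -6
10 0 -10
11 -4 -7
11 -3 -8
11 -2 -9
11 -1 -10

Derivation:
Walk ring at distance 3 from (8, -1, -7):
Start at center + D4*3 = (5, -1, -4)
  hex 0: (5, -1, -4)
  hex 1: (6, -2, -4)
  hex 2: (7, -3, -4)
  hex 3: (8, -4, -4)
  hex 4: (9, -4, -5)
  hex 5: (10, -4, -6)
  hex 6: (11, -4, -7)
  hex 7: (11, -3, -8)
  hex 8: (11, -2, -9)
  hex 9: (11, -1, -10)
  hex 10: (10, 0, -10)
  hex 11: (9, 1, -10)
  hex 12: (8, 2, -10)
  hex 13: (7, 2, -9)
  hex 14: (6, 2, -8)
  hex 15: (5, 2, -7)
  hex 16: (5, 1, -6)
  hex 17: (5, 0, -5)
Sorted: 18 hexes.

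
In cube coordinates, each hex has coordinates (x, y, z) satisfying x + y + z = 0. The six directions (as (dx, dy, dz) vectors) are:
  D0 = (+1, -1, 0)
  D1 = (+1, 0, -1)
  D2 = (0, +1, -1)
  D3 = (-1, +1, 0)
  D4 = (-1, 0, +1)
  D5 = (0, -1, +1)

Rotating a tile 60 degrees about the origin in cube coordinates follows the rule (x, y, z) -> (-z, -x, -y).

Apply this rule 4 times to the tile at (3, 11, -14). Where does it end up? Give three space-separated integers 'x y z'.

Answer: -14 3 11

Derivation:
Start: (3, 11, -14)
Step 1: (3, 11, -14) -> (-(-14), -(3), -(11)) = (14, -3, -11)
Step 2: (14, -3, -11) -> (-(-11), -(14), -(-3)) = (11, -14, 3)
Step 3: (11, -14, 3) -> (-(3), -(11), -(-14)) = (-3, -11, 14)
Step 4: (-3, -11, 14) -> (-(14), -(-3), -(-11)) = (-14, 3, 11)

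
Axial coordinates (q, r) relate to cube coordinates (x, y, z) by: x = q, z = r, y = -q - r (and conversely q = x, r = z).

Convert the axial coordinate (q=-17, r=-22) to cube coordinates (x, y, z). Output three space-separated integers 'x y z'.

Answer: -17 39 -22

Derivation:
x = q = -17
z = r = -22
y = -x - z = -(-17) - (-22) = 39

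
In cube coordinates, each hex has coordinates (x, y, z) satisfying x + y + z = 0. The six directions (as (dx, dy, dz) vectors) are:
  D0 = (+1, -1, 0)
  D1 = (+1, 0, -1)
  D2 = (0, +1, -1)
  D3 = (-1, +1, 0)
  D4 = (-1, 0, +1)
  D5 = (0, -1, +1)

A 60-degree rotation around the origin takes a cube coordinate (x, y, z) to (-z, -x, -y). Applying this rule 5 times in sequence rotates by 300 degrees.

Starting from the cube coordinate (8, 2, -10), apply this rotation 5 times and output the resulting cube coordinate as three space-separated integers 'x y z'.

Answer: -2 10 -8

Derivation:
Start: (8, 2, -10)
Step 1: (8, 2, -10) -> (-(-10), -(8), -(2)) = (10, -8, -2)
Step 2: (10, -8, -2) -> (-(-2), -(10), -(-8)) = (2, -10, 8)
Step 3: (2, -10, 8) -> (-(8), -(2), -(-10)) = (-8, -2, 10)
Step 4: (-8, -2, 10) -> (-(10), -(-8), -(-2)) = (-10, 8, 2)
Step 5: (-10, 8, 2) -> (-(2), -(-10), -(8)) = (-2, 10, -8)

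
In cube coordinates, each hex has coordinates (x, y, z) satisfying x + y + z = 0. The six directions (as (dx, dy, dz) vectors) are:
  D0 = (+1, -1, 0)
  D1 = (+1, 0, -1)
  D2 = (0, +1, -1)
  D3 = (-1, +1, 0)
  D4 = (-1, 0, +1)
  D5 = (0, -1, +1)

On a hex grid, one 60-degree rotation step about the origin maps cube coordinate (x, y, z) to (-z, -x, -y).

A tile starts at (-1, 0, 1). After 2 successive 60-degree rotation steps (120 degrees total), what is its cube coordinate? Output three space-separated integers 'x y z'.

Start: (-1, 0, 1)
Step 1: (-1, 0, 1) -> (-(1), -(-1), -(0)) = (-1, 1, 0)
Step 2: (-1, 1, 0) -> (-(0), -(-1), -(1)) = (0, 1, -1)

Answer: 0 1 -1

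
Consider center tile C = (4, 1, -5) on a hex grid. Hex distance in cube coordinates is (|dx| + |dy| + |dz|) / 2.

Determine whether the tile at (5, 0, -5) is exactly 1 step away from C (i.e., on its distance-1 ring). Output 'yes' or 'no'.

Answer: yes

Derivation:
|px - cx| = |5 - 4| = 1
|py - cy| = |0 - 1| = 1
|pz - cz| = |-5 - (-5)| = 0
distance = (1+1+0)/2 = 2/2 = 1
radius = 1; distance == radius -> yes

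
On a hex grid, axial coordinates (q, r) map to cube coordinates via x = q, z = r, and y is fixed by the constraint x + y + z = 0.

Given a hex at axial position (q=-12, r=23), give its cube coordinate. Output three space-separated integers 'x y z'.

Answer: -12 -11 23

Derivation:
x = q = -12
z = r = 23
y = -x - z = -(-12) - (23) = -11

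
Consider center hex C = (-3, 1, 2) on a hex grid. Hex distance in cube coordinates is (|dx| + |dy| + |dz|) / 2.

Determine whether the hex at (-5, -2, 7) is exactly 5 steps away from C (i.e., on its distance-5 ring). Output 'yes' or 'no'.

|px - cx| = |-5 - (-3)| = 2
|py - cy| = |-2 - 1| = 3
|pz - cz| = |7 - 2| = 5
distance = (2+3+5)/2 = 10/2 = 5
radius = 5; distance == radius -> yes

Answer: yes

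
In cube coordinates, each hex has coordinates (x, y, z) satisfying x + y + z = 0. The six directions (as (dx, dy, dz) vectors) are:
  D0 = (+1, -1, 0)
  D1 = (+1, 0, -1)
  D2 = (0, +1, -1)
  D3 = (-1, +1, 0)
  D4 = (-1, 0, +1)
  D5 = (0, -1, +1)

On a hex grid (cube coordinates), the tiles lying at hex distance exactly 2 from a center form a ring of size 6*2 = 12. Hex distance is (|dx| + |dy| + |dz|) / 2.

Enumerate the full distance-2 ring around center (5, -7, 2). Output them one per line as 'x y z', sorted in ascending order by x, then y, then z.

Walk ring at distance 2 from (5, -7, 2):
Start at center + D4*2 = (3, -7, 4)
  hex 0: (3, -7, 4)
  hex 1: (4, -8, 4)
  hex 2: (5, -9, 4)
  hex 3: (6, -9, 3)
  hex 4: (7, -9, 2)
  hex 5: (7, -8, 1)
  hex 6: (7, -7, 0)
  hex 7: (6, -6, 0)
  hex 8: (5, -5, 0)
  hex 9: (4, -5, 1)
  hex 10: (3, -5, 2)
  hex 11: (3, -6, 3)
Sorted: 12 hexes.

Answer: 3 -7 4
3 -6 3
3 -5 2
4 -8 4
4 -5 1
5 -9 4
5 -5 0
6 -9 3
6 -6 0
7 -9 2
7 -8 1
7 -7 0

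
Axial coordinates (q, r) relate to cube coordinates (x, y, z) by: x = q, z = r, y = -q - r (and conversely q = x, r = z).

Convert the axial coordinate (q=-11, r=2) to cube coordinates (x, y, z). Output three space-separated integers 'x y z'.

Answer: -11 9 2

Derivation:
x = q = -11
z = r = 2
y = -x - z = -(-11) - (2) = 9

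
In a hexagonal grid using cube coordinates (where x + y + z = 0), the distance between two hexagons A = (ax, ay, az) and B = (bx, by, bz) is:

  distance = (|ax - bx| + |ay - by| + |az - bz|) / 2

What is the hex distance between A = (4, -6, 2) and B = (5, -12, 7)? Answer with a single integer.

Answer: 6

Derivation:
|ax - bx| = |4 - 5| = 1
|ay - by| = |-6 - (-12)| = 6
|az - bz| = |2 - 7| = 5
distance = (1 + 6 + 5) / 2 = 12 / 2 = 6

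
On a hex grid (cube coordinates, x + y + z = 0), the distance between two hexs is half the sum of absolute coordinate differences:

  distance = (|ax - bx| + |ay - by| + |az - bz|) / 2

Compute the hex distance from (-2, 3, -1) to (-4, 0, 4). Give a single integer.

|ax - bx| = |-2 - (-4)| = 2
|ay - by| = |3 - 0| = 3
|az - bz| = |-1 - 4| = 5
distance = (2 + 3 + 5) / 2 = 10 / 2 = 5

Answer: 5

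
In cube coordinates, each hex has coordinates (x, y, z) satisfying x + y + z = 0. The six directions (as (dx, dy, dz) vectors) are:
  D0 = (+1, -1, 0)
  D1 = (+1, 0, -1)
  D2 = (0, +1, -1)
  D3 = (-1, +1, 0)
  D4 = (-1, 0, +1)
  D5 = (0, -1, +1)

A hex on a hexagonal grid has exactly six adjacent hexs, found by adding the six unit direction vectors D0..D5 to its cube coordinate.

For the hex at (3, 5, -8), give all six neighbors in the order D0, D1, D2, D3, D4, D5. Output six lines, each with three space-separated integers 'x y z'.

Answer: 4 4 -8
4 5 -9
3 6 -9
2 6 -8
2 5 -7
3 4 -7

Derivation:
Center: (3, 5, -8). Add each direction:
  D0: (3, 5, -8) + (1, -1, 0) = (4, 4, -8)
  D1: (3, 5, -8) + (1, 0, -1) = (4, 5, -9)
  D2: (3, 5, -8) + (0, 1, -1) = (3, 6, -9)
  D3: (3, 5, -8) + (-1, 1, 0) = (2, 6, -8)
  D4: (3, 5, -8) + (-1, 0, 1) = (2, 5, -7)
  D5: (3, 5, -8) + (0, -1, 1) = (3, 4, -7)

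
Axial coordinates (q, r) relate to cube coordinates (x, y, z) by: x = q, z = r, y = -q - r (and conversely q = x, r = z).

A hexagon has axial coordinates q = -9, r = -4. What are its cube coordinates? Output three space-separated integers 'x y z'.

Answer: -9 13 -4

Derivation:
x = q = -9
z = r = -4
y = -x - z = -(-9) - (-4) = 13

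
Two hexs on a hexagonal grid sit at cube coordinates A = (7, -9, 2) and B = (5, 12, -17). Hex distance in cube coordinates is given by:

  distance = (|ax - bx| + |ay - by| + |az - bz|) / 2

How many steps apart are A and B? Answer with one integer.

|ax - bx| = |7 - 5| = 2
|ay - by| = |-9 - 12| = 21
|az - bz| = |2 - (-17)| = 19
distance = (2 + 21 + 19) / 2 = 42 / 2 = 21

Answer: 21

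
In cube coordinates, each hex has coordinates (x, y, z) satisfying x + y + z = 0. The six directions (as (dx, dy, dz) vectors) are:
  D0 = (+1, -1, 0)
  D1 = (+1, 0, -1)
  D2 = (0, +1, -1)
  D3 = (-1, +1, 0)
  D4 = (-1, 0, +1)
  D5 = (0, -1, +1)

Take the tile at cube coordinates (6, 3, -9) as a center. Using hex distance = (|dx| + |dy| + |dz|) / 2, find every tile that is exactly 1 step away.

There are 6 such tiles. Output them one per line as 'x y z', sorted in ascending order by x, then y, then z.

Walk ring at distance 1 from (6, 3, -9):
Start at center + D4*1 = (5, 3, -8)
  hex 0: (5, 3, -8)
  hex 1: (6, 2, -8)
  hex 2: (7, 2, -9)
  hex 3: (7, 3, -10)
  hex 4: (6, 4, -10)
  hex 5: (5, 4, -9)
Sorted: 6 hexes.

Answer: 5 3 -8
5 4 -9
6 2 -8
6 4 -10
7 2 -9
7 3 -10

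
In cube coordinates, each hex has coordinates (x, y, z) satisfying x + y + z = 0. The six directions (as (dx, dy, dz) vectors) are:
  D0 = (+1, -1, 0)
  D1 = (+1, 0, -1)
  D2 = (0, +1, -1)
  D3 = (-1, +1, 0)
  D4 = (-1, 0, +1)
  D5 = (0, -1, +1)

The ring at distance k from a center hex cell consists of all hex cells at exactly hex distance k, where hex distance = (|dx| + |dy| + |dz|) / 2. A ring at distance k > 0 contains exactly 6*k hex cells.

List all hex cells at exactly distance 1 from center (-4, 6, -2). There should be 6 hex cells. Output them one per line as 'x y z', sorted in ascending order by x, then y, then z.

Walk ring at distance 1 from (-4, 6, -2):
Start at center + D4*1 = (-5, 6, -1)
  hex 0: (-5, 6, -1)
  hex 1: (-4, 5, -1)
  hex 2: (-3, 5, -2)
  hex 3: (-3, 6, -3)
  hex 4: (-4, 7, -3)
  hex 5: (-5, 7, -2)
Sorted: 6 hexes.

Answer: -5 6 -1
-5 7 -2
-4 5 -1
-4 7 -3
-3 5 -2
-3 6 -3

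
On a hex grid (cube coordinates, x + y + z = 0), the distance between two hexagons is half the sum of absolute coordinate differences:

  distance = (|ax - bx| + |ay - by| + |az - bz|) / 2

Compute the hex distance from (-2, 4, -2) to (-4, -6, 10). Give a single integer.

|ax - bx| = |-2 - (-4)| = 2
|ay - by| = |4 - (-6)| = 10
|az - bz| = |-2 - 10| = 12
distance = (2 + 10 + 12) / 2 = 24 / 2 = 12

Answer: 12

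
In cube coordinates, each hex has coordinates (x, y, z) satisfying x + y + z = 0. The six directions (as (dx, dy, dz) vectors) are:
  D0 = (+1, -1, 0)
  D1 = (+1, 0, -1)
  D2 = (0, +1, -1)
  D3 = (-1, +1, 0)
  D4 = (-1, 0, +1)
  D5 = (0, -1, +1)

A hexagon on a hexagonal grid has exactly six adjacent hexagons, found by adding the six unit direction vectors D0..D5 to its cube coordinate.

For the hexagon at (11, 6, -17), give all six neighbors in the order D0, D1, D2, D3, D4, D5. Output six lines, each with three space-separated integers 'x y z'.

Center: (11, 6, -17). Add each direction:
  D0: (11, 6, -17) + (1, -1, 0) = (12, 5, -17)
  D1: (11, 6, -17) + (1, 0, -1) = (12, 6, -18)
  D2: (11, 6, -17) + (0, 1, -1) = (11, 7, -18)
  D3: (11, 6, -17) + (-1, 1, 0) = (10, 7, -17)
  D4: (11, 6, -17) + (-1, 0, 1) = (10, 6, -16)
  D5: (11, 6, -17) + (0, -1, 1) = (11, 5, -16)

Answer: 12 5 -17
12 6 -18
11 7 -18
10 7 -17
10 6 -16
11 5 -16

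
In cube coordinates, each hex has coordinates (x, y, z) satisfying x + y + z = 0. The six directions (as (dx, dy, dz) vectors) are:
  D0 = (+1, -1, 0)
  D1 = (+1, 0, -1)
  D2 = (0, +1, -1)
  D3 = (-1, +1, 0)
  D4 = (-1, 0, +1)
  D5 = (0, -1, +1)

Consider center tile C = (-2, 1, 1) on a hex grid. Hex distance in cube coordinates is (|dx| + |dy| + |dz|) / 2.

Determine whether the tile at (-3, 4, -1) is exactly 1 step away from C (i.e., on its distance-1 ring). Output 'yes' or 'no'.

|px - cx| = |-3 - (-2)| = 1
|py - cy| = |4 - 1| = 3
|pz - cz| = |-1 - 1| = 2
distance = (1+3+2)/2 = 6/2 = 3
radius = 1; distance != radius -> no

Answer: no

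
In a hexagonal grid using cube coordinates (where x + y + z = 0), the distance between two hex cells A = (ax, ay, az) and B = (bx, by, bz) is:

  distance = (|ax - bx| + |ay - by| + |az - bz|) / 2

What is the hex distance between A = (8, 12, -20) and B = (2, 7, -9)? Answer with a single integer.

|ax - bx| = |8 - 2| = 6
|ay - by| = |12 - 7| = 5
|az - bz| = |-20 - (-9)| = 11
distance = (6 + 5 + 11) / 2 = 22 / 2 = 11

Answer: 11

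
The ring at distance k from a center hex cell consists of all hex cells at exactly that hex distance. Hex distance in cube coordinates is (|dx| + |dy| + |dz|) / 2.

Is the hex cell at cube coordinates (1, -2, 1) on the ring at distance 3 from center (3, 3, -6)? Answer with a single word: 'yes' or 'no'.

|px - cx| = |1 - 3| = 2
|py - cy| = |-2 - 3| = 5
|pz - cz| = |1 - (-6)| = 7
distance = (2+5+7)/2 = 14/2 = 7
radius = 3; distance != radius -> no

Answer: no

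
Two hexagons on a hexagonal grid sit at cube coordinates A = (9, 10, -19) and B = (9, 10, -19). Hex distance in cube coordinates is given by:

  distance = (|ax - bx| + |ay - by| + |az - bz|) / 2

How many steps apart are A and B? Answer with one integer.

Answer: 0

Derivation:
|ax - bx| = |9 - 9| = 0
|ay - by| = |10 - 10| = 0
|az - bz| = |-19 - (-19)| = 0
distance = (0 + 0 + 0) / 2 = 0 / 2 = 0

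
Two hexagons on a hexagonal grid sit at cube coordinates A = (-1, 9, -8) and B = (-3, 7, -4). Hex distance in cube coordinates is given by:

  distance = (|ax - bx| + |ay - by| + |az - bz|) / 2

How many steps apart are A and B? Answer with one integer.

Answer: 4

Derivation:
|ax - bx| = |-1 - (-3)| = 2
|ay - by| = |9 - 7| = 2
|az - bz| = |-8 - (-4)| = 4
distance = (2 + 2 + 4) / 2 = 8 / 2 = 4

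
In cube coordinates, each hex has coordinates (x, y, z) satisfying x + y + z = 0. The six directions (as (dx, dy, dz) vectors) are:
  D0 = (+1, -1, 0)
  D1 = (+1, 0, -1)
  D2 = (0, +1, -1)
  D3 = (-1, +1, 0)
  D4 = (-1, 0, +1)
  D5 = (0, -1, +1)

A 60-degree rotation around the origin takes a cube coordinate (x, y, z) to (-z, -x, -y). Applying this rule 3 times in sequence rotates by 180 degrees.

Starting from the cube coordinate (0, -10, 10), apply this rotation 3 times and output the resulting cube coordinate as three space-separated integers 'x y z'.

Answer: 0 10 -10

Derivation:
Start: (0, -10, 10)
Step 1: (0, -10, 10) -> (-(10), -(0), -(-10)) = (-10, 0, 10)
Step 2: (-10, 0, 10) -> (-(10), -(-10), -(0)) = (-10, 10, 0)
Step 3: (-10, 10, 0) -> (-(0), -(-10), -(10)) = (0, 10, -10)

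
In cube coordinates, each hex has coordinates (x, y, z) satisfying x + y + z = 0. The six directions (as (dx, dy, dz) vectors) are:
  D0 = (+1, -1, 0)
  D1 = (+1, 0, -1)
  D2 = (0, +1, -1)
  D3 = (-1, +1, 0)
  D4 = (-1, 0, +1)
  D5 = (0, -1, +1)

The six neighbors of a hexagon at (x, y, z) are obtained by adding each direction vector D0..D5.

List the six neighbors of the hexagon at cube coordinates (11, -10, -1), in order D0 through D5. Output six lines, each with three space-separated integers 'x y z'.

Answer: 12 -11 -1
12 -10 -2
11 -9 -2
10 -9 -1
10 -10 0
11 -11 0

Derivation:
Center: (11, -10, -1). Add each direction:
  D0: (11, -10, -1) + (1, -1, 0) = (12, -11, -1)
  D1: (11, -10, -1) + (1, 0, -1) = (12, -10, -2)
  D2: (11, -10, -1) + (0, 1, -1) = (11, -9, -2)
  D3: (11, -10, -1) + (-1, 1, 0) = (10, -9, -1)
  D4: (11, -10, -1) + (-1, 0, 1) = (10, -10, 0)
  D5: (11, -10, -1) + (0, -1, 1) = (11, -11, 0)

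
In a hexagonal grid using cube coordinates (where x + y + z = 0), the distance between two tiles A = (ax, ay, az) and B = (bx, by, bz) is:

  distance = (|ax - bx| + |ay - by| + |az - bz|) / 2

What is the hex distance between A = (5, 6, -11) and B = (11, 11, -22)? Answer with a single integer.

|ax - bx| = |5 - 11| = 6
|ay - by| = |6 - 11| = 5
|az - bz| = |-11 - (-22)| = 11
distance = (6 + 5 + 11) / 2 = 22 / 2 = 11

Answer: 11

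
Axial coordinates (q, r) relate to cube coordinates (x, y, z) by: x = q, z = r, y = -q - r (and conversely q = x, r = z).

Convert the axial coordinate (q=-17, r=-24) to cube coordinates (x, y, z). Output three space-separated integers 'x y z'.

x = q = -17
z = r = -24
y = -x - z = -(-17) - (-24) = 41

Answer: -17 41 -24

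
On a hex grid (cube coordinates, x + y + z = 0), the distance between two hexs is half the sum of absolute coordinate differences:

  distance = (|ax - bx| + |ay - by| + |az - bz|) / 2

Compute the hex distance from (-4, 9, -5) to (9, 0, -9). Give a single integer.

Answer: 13

Derivation:
|ax - bx| = |-4 - 9| = 13
|ay - by| = |9 - 0| = 9
|az - bz| = |-5 - (-9)| = 4
distance = (13 + 9 + 4) / 2 = 26 / 2 = 13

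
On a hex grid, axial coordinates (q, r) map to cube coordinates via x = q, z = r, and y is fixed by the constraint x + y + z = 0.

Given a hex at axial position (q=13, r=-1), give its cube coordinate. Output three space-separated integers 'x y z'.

x = q = 13
z = r = -1
y = -x - z = -(13) - (-1) = -12

Answer: 13 -12 -1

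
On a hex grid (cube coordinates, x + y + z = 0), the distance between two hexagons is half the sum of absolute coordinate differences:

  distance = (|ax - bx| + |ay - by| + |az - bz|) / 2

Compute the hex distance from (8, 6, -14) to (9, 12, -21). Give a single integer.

Answer: 7

Derivation:
|ax - bx| = |8 - 9| = 1
|ay - by| = |6 - 12| = 6
|az - bz| = |-14 - (-21)| = 7
distance = (1 + 6 + 7) / 2 = 14 / 2 = 7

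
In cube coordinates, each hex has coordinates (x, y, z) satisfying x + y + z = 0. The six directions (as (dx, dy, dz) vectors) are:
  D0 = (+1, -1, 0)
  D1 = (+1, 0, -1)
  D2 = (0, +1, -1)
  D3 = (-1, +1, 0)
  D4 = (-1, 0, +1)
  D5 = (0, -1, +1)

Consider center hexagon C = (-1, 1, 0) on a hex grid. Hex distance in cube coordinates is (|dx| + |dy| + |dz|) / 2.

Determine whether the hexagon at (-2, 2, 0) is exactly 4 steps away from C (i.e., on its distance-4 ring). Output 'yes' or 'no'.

Answer: no

Derivation:
|px - cx| = |-2 - (-1)| = 1
|py - cy| = |2 - 1| = 1
|pz - cz| = |0 - 0| = 0
distance = (1+1+0)/2 = 2/2 = 1
radius = 4; distance != radius -> no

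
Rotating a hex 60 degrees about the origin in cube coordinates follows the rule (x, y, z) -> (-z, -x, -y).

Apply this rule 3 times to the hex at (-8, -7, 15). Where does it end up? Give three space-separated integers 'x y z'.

Start: (-8, -7, 15)
Step 1: (-8, -7, 15) -> (-(15), -(-8), -(-7)) = (-15, 8, 7)
Step 2: (-15, 8, 7) -> (-(7), -(-15), -(8)) = (-7, 15, -8)
Step 3: (-7, 15, -8) -> (-(-8), -(-7), -(15)) = (8, 7, -15)

Answer: 8 7 -15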